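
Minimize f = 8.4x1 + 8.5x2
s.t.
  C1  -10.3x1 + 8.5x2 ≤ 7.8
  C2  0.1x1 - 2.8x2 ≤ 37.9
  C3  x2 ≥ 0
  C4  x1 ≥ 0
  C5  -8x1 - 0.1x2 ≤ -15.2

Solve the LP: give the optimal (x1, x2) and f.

Feasible corners and f = 8.4x1 + 8.5x2:
  (12842/6903, 21896/6903) → f = 1469944/34515
  (379, 0) → f = 15918/5
  (19/10, 0) → f = 399/25
The feasible region is unbounded (it extends along (28, 1), (85, 103)), but f strictly increases along every unbounded feasible direction, so there is no improving ray and the minimum is attained at a vertex.

The optimum lies where x2 = 0 and -8x1 - 0.1x2 = -15.2.
Solving simultaneously gives x1 = 19/10, x2 = 0.

x1 = 1.9, x2 = 0, minimum f = 15.96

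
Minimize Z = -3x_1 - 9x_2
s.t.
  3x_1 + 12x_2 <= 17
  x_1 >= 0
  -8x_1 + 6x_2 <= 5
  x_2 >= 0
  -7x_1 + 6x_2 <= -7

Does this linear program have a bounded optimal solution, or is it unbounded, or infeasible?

bounded optimum

Feasible corners and Z = -3x_1 - 9x_2:
  (17/3, 0) → Z = -17
  (31/17, 49/51) → Z = -240/17
  (1, 0) → Z = -3
The feasible region has finitely many vertices and no improving ray; the minimum is -17 at (17/3, 0).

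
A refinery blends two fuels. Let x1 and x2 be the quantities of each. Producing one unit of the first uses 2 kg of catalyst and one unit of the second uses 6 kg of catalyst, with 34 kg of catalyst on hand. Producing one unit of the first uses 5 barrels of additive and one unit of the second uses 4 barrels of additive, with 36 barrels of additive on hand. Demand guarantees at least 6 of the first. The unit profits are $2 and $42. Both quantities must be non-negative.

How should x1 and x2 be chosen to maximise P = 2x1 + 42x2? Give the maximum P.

x1 = 6, x2 = 3/2, maximum P = 75

Vertices and P = 2x1 + 42x2:
  (36/5, 0) → P = 72/5
  (6, 0) → P = 12
  (6, 3/2) → P = 75

The binding constraints are 5x1 + 4x2 = 36 and x1 = 6.
Solving simultaneously gives x1 = 6, x2 = 3/2.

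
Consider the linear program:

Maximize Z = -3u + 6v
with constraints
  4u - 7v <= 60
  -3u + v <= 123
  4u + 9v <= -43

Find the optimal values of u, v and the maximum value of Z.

Vertices and Z = -3u + 6v:
  (-921/17, -672/17) → Z = -1269/17
  (239/64, -103/16) → Z = -3189/64
  (-1150/31, 363/31) → Z = 5628/31

The optimum lies where -3u + v = 123 and 4u + 9v = -43.
Solving simultaneously gives u = -1150/31, v = 363/31.

u = -1150/31, v = 363/31, maximum Z = 5628/31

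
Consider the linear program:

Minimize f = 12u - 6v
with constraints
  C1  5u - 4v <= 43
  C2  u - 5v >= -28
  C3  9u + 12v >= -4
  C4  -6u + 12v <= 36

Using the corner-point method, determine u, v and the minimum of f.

Corner points and f = 12u - 6v:
  (109/7, 61/7) → f = 942/7
  (125/24, -407/96) → f = 1407/16
  (26/3, 22/3) → f = 60
  (-8/3, 5/3) → f = -42

u = -8/3, v = 5/3, minimum f = -42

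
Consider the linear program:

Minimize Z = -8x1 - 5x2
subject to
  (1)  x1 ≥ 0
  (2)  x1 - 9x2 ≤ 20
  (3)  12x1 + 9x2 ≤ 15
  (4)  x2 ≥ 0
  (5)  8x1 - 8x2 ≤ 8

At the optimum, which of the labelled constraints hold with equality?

(3) and (5)

Vertices and Z = -8x1 - 5x2:
  (0, 5/3) → Z = -25/3
  (0, 0) → Z = 0
  (8/7, 1/7) → Z = -69/7
  (1, 0) → Z = -8

The minimum is at (8/7, 1/7). Substituting into each constraint, equality holds for (3) and (5); the remaining constraints have slack.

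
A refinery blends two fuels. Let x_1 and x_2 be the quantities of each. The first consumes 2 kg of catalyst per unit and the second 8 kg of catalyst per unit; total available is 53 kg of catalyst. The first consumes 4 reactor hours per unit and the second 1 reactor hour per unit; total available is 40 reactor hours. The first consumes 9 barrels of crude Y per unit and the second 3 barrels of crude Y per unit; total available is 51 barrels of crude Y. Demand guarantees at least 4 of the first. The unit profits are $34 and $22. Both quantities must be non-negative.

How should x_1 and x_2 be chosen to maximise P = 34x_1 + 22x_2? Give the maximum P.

Extreme points and P = 34x_1 + 22x_2:
  (17/3, 0) → P = 578/3
  (4, 0) → P = 136
  (4, 5) → P = 246

At the optimal vertex, 9x_1 + 3x_2 = 51 and x_1 = 4.
Solving simultaneously gives x_1 = 4, x_2 = 5.

x_1 = 4, x_2 = 5, maximum P = 246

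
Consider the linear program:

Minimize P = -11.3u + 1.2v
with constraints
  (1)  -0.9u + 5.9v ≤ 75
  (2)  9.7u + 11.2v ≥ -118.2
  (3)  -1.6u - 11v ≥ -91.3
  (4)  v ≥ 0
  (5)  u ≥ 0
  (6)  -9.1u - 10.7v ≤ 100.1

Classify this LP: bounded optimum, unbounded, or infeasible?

bounded optimum

Extreme points and P = -11.3u + 1.2v:
  (57.0625, 0) → P = -644.80625
  (0, 8.3) → P = 9.96
  (0, 0) → P = 0
The feasible region has finitely many vertices and no improving ray; the minimum is -644.80625 at (57.0625, 0).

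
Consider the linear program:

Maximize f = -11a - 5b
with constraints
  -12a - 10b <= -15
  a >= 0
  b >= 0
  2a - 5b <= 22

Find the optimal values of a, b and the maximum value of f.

Extreme points and f = -11a - 5b:
  (0, 3/2) → f = -15/2
  (5/4, 0) → f = -55/4
  (11, 0) → f = -121
The feasible region is unbounded (it extends along (0, 1), (5, 2)), but f strictly decreases along every unbounded feasible direction, so there is no improving ray and the maximum is attained at a vertex.

a = 0, b = 3/2, maximum f = -15/2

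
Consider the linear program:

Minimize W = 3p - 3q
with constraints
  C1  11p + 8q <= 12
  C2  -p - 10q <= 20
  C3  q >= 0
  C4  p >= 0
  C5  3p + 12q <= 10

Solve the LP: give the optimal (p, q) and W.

p = 0, q = 5/6, minimum W = -5/2

At the optimal vertex, p = 0 and 3p + 12q = 10.
Solving simultaneously gives p = 0, q = 5/6.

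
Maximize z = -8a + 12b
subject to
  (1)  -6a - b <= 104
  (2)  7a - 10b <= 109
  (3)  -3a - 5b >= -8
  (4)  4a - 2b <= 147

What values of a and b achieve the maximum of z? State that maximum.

a = -176/9, b = 40/3, maximum z = 2848/9

Vertices and z = -8a + 12b:
  (-931/67, -1382/67) → z = -9136/67
  (-176/9, 40/3) → z = 2848/9
  (125/13, -271/65) → z = -8252/65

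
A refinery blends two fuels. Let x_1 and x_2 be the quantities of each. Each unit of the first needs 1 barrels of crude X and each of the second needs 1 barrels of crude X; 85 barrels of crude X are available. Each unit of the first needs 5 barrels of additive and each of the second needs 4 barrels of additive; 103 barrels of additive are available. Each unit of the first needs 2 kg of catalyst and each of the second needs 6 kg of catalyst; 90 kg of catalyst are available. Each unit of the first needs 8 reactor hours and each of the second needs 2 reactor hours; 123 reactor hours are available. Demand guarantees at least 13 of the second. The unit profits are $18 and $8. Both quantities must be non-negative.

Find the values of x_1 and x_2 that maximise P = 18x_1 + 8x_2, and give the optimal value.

Corner points and P = 18x_1 + 8x_2:
  (0, 15) → P = 120
  (0, 13) → P = 104
  (6, 13) → P = 212

x_1 = 6, x_2 = 13, maximum P = 212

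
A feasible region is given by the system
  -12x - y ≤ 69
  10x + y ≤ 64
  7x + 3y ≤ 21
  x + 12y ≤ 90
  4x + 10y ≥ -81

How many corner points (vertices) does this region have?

5

Of the 10 pairwise boundary intersections, those satisfying every inequality are:
  (-918/143, 1149/143)
  (-21/4, -6)
  (171/23, -238/23)
  (721/96, -533/48)
  (-2/9, 203/27)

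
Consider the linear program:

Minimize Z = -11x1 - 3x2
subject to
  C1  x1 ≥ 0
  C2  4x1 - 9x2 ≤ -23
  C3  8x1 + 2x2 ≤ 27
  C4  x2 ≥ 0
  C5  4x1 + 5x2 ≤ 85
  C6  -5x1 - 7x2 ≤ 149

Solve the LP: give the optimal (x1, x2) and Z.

Extreme points and Z = -11x1 - 3x2:
  (0, 23/9) → Z = -23/3
  (0, 27/2) → Z = -81/2
  (197/80, 73/20) → Z = -3043/80

x1 = 0, x2 = 27/2, minimum Z = -81/2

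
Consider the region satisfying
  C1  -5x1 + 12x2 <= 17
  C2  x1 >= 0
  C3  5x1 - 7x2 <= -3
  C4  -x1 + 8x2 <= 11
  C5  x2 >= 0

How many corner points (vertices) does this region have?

3

Of the 10 pairwise boundary intersections, those satisfying every inequality are:
  (0, 3/7)
  (0, 11/8)
  (53/33, 52/33)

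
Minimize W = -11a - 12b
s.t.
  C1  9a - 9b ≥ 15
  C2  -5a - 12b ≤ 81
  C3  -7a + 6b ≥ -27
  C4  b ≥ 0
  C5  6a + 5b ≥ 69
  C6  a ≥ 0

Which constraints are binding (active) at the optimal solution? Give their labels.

C1 and C3

Corner points and W = -11a - 12b:
  (17, 46/3) → W = -371
  (232/33, 59/11) → W = -4676/33
  (549/71, 321/71) → W = -9891/71

The minimum is at (17, 46/3). Substituting into each constraint, equality holds for C1 and C3; the remaining constraints have slack.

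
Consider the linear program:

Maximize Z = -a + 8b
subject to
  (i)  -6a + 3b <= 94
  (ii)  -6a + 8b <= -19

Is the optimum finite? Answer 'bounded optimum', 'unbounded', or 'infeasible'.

unbounded

From the feasible point (-809/30, -113/5), moving in the direction (8, 6) keeps every constraint satisfied while Z increases without bound.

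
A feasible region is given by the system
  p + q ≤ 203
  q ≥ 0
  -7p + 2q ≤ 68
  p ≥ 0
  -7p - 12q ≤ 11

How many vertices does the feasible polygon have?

4

Pairwise boundary intersections that survive every other constraint:
  (203, 0)
  (338/9, 1489/9)
  (0, 0)
  (0, 34)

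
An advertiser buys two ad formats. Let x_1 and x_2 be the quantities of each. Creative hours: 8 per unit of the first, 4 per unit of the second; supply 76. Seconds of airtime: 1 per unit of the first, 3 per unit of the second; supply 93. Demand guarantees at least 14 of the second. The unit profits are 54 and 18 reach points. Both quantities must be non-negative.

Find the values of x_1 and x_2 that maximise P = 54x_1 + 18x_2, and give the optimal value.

x_1 = 5/2, x_2 = 14, maximum P = 387

Corner points and P = 54x_1 + 18x_2:
  (0, 19) → P = 342
  (0, 14) → P = 252
  (5/2, 14) → P = 387

At the optimal vertex, 8x_1 + 4x_2 = 76 and x_2 = 14.
Solving simultaneously gives x_1 = 5/2, x_2 = 14.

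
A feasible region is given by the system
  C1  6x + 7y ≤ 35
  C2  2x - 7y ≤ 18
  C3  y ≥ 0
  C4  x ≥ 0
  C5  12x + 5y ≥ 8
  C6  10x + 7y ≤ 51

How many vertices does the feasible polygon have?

5

Pairwise boundary intersections that survive every other constraint:
  (0, 5)
  (4, 11/7)
  (2/3, 0)
  (51/10, 0)
  (0, 8/5)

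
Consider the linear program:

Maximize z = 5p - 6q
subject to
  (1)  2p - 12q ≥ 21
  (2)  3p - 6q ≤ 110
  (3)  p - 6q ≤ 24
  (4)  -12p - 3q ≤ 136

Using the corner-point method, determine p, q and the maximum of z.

p = 199/4, q = 157/24, maximum z = 419/2

Feasible corners and z = 5p - 6q:
  (199/4, 157/24) → z = 419/2
  (-523/50, -262/75) → z = -1567/50
  (43, 19/6) → z = 196
  (-248/25, -424/75) → z = -392/25

The binding constraints are 2p - 12q = 21 and 3p - 6q = 110.
Solving simultaneously gives p = 199/4, q = 157/24.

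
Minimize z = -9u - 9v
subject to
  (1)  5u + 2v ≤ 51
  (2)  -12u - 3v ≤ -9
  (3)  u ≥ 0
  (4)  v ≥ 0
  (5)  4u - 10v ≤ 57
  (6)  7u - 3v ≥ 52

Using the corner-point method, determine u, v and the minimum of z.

u = 257/29, v = 97/29, minimum z = -3186/29

The binding constraints are 5u + 2v = 51 and 7u - 3v = 52.
Solving simultaneously gives u = 257/29, v = 97/29.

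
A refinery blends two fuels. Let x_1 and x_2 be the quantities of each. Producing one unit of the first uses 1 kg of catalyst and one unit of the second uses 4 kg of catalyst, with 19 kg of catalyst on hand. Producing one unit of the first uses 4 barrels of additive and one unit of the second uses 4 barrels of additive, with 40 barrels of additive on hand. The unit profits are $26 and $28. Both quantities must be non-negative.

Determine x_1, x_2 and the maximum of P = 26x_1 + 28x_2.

x_1 = 7, x_2 = 3, maximum P = 266

Corner points and P = 26x_1 + 28x_2:
  (0, 0) → P = 0
  (0, 19/4) → P = 133
  (10, 0) → P = 260
  (7, 3) → P = 266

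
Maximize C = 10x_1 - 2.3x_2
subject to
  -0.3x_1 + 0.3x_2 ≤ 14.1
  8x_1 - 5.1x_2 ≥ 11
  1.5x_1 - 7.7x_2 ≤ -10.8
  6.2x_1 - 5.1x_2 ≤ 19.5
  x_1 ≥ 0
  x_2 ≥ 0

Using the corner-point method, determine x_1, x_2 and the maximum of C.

Vertices and C = 10x_1 - 2.3x_2:
  (2507/29, 3870/29) → C = 16169/29
  (2592/11, 3109/11) → C = 17063/10
  (13978/5395, 2058/1079) → C = 116113/5395
  (20523/4009, 9621/4009) → C = 1831017/40090

x_1 = 2592/11, x_2 = 3109/11, maximum C = 17063/10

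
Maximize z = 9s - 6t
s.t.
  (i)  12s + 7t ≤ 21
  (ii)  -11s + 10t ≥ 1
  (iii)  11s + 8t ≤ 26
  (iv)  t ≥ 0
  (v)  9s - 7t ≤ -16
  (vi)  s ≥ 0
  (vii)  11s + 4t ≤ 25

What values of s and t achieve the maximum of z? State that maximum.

Feasible corners and z = 9s - 6t:
  (5/21, 127/49) → z = -657/49
  (0, 3) → z = -18
  (0, 16/7) → z = -96/7

The binding constraints are 12s + 7t = 21 and 9s - 7t = -16.
Solving simultaneously gives s = 5/21, t = 127/49.

s = 5/21, t = 127/49, maximum z = -657/49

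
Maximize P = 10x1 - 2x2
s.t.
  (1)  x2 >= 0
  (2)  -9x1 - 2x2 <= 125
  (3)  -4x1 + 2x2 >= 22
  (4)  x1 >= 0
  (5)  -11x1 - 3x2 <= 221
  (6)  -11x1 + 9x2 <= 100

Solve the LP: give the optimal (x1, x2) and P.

Feasible corners and P = 10x1 - 2x2:
  (0, 11) → P = -22
  (1/7, 79/7) → P = -148/7
  (0, 100/9) → P = -200/9

The binding constraints are -4x1 + 2x2 = 22 and -11x1 + 9x2 = 100.
Solving simultaneously gives x1 = 1/7, x2 = 79/7.

x1 = 1/7, x2 = 79/7, maximum P = -148/7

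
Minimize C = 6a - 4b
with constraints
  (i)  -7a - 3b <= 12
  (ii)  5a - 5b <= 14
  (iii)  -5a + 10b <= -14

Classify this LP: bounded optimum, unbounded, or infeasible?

bounded optimum

Extreme points and C = 6a - 4b:
  (-9/25, -79/25) → C = 262/25
  (-78/85, -158/85) → C = 164/85
  (14/5, 0) → C = 84/5
The feasible region has finitely many vertices and no improving ray; the minimum is 164/85 at (-78/85, -158/85).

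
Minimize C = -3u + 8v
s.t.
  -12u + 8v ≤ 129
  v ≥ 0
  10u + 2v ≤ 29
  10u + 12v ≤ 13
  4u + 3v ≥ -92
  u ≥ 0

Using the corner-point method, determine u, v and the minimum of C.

u = 13/10, v = 0, minimum C = -39/10

Corner points and C = -3u + 8v:
  (13/10, 0) → C = -39/10
  (0, 0) → C = 0
  (0, 13/12) → C = 26/3

The optimum lies where v = 0 and 10u + 12v = 13.
Solving simultaneously gives u = 13/10, v = 0.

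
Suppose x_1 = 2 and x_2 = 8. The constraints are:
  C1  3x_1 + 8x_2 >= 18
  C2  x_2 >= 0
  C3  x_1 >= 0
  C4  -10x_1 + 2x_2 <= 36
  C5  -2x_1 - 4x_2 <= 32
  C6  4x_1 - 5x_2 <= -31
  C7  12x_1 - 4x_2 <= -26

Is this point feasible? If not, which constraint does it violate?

not feasible — violates C7

Constraint C7: 12x_1 - 4x_2 = -8, which is not ≤ -26. All other constraints are satisfied.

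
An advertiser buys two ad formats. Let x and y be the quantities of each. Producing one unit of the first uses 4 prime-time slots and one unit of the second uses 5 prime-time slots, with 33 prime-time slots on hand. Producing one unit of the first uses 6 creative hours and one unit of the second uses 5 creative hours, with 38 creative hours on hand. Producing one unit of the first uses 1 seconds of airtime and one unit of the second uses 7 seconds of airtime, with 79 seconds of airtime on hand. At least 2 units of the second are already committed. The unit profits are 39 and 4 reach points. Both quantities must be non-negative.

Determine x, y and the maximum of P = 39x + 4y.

x = 14/3, y = 2, maximum P = 190

Vertices and P = 39x + 4y:
  (0, 33/5) → P = 132/5
  (0, 2) → P = 8
  (5/2, 23/5) → P = 1159/10
  (14/3, 2) → P = 190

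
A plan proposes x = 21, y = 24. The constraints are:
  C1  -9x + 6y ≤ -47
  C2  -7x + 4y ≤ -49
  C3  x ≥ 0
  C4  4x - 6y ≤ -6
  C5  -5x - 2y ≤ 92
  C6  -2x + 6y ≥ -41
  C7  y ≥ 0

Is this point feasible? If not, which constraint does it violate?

not feasible — violates C1

Constraint C1: -9x + 6y = -45, which is not ≤ -47. All other constraints are satisfied.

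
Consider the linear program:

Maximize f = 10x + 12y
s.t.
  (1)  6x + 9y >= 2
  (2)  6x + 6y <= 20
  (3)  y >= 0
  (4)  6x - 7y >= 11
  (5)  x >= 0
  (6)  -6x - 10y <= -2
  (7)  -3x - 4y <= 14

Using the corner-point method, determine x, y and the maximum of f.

Vertices and f = 10x + 12y:
  (10/3, 0) → f = 100/3
  (103/39, 9/13) → f = 1354/39
  (11/6, 0) → f = 55/3

x = 103/39, y = 9/13, maximum f = 1354/39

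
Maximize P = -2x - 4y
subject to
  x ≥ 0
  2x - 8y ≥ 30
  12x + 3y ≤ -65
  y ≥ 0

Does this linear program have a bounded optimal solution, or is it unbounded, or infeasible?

infeasible

The boundaries x = 0 and 12x + 3y = -65 meet at (0, -65/3), but that point violates y ≥ 0. Every candidate vertex is excluded by some other constraint, so the feasible region is empty.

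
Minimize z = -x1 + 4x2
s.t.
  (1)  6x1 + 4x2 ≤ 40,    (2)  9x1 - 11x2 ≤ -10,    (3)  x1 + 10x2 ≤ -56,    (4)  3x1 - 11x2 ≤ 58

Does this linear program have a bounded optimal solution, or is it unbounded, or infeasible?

unbounded

From the feasible point (-716/101, -494/101), moving in the direction (-11, -3) keeps every constraint satisfied while z decreases without bound.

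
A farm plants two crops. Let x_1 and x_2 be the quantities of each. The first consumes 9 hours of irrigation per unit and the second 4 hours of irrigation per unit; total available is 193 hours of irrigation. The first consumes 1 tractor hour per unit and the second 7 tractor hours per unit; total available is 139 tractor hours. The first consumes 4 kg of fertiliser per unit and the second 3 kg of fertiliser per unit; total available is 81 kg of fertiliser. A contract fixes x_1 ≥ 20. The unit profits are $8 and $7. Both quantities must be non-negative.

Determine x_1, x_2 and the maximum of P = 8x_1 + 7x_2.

x_1 = 20, x_2 = 1/3, maximum P = 487/3

Corner points and P = 8x_1 + 7x_2:
  (81/4, 0) → P = 162
  (20, 0) → P = 160
  (20, 1/3) → P = 487/3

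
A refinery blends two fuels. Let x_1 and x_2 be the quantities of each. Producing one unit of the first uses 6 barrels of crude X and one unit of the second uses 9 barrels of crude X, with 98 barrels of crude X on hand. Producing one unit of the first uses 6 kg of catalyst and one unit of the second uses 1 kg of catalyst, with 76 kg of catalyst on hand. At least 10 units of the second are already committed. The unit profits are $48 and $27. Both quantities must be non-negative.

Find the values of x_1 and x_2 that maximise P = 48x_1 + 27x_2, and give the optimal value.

Corner points and P = 48x_1 + 27x_2:
  (0, 98/9) → P = 294
  (0, 10) → P = 270
  (4/3, 10) → P = 334

The binding constraints are 6x_1 + 9x_2 = 98 and x_2 = 10.
Solving simultaneously gives x_1 = 4/3, x_2 = 10.

x_1 = 4/3, x_2 = 10, maximum P = 334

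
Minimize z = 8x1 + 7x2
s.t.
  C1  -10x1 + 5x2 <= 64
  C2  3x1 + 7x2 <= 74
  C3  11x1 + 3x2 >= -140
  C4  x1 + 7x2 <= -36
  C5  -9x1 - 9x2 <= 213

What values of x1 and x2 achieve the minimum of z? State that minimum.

Feasible corners and z = 8x1 + 7x2:
  (-892/85, -696/85) → z = -12008/85
  (-628/75, -296/75) → z = -7096/75
  (55, -13) → z = 349
  (-69/8, -361/24) → z = -4183/24
The feasible region is unbounded (it extends along (7, -3), (1, -1)), but z strictly increases along every unbounded feasible direction, so there is no improving ray and the minimum is attained at a vertex.

The binding constraints are 11x1 + 3x2 = -140 and -9x1 - 9x2 = 213.
Solving simultaneously gives x1 = -69/8, x2 = -361/24.

x1 = -69/8, x2 = -361/24, minimum z = -4183/24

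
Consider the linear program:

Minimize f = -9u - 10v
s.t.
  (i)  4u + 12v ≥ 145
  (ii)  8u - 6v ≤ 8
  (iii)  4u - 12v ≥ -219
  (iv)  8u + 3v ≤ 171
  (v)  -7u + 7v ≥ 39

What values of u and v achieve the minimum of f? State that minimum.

Feasible corners and f = -9u - 10v:
  (-37/4, 91/6) → f = -821/12
  (547/112, 1171/112) → f = -16633/112
  (155/12, 203/9) → f = -12305/36
  (1080/77, 1509/77) → f = -24810/77

u = 155/12, v = 203/9, minimum f = -12305/36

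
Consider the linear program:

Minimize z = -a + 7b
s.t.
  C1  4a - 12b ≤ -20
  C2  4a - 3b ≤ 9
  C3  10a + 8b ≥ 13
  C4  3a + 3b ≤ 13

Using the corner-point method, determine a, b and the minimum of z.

Vertices and z = -a + 7b:
  (-1/38, 63/38) → z = 221/19
  (2, 7/3) → z = 43/3
  (-65/6, 91/6) → z = 117

The optimum lies where 4a - 12b = -20 and 10a + 8b = 13.
Solving simultaneously gives a = -1/38, b = 63/38.

a = -1/38, b = 63/38, minimum z = 221/19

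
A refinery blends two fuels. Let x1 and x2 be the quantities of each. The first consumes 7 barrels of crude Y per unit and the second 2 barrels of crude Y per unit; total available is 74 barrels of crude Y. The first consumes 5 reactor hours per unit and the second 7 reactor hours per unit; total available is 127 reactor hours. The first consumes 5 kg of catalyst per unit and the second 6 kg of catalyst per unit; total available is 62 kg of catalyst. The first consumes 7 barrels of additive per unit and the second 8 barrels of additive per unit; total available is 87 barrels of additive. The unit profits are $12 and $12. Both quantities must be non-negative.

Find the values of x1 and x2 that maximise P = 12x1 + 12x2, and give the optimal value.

x1 = 10, x2 = 2, maximum P = 144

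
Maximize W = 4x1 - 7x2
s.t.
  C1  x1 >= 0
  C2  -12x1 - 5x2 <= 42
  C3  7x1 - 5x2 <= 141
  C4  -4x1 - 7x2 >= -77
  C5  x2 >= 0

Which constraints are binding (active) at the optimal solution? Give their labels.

C4 and C5

Extreme points and W = 4x1 - 7x2:
  (0, 11) → W = -77
  (0, 0) → W = 0
  (77/4, 0) → W = 77

The maximum is at (77/4, 0). Substituting into each constraint, equality holds for C4 and C5; the remaining constraints have slack.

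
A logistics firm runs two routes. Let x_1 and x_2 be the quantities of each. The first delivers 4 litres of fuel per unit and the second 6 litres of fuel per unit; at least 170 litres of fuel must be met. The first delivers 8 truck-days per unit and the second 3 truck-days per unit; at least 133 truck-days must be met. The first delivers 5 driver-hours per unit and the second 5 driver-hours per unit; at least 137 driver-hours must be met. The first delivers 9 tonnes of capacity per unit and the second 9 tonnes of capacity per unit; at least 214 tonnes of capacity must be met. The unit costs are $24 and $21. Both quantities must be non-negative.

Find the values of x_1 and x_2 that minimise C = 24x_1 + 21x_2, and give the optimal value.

x_1 = 8, x_2 = 23, minimum C = 675

Vertices and C = 24x_1 + 21x_2:
  (0, 133/3) → C = 931
  (85/2, 0) → C = 1020
  (8, 23) → C = 675
The feasible region is unbounded (it extends along (0, 1), (1, 0)), but C strictly increases along every unbounded feasible direction, so there is no improving ray and the minimum is attained at a vertex.

The binding constraints are 4x_1 + 6x_2 = 170 and 8x_1 + 3x_2 = 133.
Solving simultaneously gives x_1 = 8, x_2 = 23.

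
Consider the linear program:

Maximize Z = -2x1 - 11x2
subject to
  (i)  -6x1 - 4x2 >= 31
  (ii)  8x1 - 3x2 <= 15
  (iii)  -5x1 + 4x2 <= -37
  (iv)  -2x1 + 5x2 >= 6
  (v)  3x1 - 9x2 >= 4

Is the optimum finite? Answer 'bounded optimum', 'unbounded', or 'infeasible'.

The boundaries 8x1 - 3x2 = 15 and -5x1 + 4x2 = -37 meet at (-3, -13), but that point violates -2x1 + 5x2 ≥ 6. Every candidate vertex is excluded by some other constraint, so the feasible region is empty.

infeasible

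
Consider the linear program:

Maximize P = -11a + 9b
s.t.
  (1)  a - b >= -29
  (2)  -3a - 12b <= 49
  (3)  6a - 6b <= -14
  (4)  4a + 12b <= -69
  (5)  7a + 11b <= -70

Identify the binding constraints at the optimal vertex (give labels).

Extreme points and P = -11a + 9b:
  (-397/15, 38/15) → P = 4709/15
  (-417/16, 47/16) → P = 2505/8
  (-20, 11/12) → P = 913/4

The maximum is at (-397/15, 38/15). Substituting into each constraint, equality holds for (1) and (2); the remaining constraints have slack.

(1) and (2)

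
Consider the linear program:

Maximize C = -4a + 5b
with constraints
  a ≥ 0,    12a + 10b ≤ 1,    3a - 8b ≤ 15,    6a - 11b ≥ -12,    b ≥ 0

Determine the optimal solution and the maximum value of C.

Extreme points and C = -4a + 5b:
  (0, 1/10) → C = 1/2
  (0, 0) → C = 0
  (1/12, 0) → C = -1/3

The optimum lies where a = 0 and 12a + 10b = 1.
Solving simultaneously gives a = 0, b = 1/10.

a = 0, b = 1/10, maximum C = 1/2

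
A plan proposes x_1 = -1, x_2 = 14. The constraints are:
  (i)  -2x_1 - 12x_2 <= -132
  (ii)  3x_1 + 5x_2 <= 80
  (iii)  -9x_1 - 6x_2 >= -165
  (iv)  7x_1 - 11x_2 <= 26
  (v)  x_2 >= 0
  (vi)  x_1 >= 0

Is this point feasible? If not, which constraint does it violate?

not feasible — violates (vi)

Constraint (vi): x_1 = -1, which is not ≥ 0. All other constraints are satisfied.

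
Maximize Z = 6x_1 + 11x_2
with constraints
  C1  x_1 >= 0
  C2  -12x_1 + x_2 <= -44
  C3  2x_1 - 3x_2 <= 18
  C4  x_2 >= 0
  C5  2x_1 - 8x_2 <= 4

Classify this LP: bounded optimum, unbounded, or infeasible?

unbounded

From the feasible point (174/47, 20/47), moving in the direction (1, 12) keeps every constraint satisfied while Z increases without bound.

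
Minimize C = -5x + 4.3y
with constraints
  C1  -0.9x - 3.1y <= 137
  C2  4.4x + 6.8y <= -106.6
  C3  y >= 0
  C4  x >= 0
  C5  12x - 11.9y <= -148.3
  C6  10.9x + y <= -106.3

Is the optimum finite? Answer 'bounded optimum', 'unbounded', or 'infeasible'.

infeasible

The boundaries -0.9x - 3.1y = 137 and y = 0 meet at (-1370/9, 0), but that point violates x ≥ 0. Every candidate vertex is excluded by some other constraint, so the feasible region is empty.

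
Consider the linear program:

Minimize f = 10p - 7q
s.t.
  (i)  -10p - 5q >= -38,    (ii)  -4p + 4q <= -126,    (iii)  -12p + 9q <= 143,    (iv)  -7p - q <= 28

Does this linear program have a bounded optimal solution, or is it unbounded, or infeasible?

bounded optimum

Corner points and f = 10p - 7q:
  (391/30, -277/15) → f = 1298/5
  (7/16, -497/16) → f = 3549/16
The feasible region has finitely many vertices and no improving ray; the minimum is 3549/16 at (7/16, -497/16).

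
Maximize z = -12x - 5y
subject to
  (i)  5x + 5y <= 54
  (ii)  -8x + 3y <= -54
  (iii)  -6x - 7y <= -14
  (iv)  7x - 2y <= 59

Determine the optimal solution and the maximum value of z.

x = 210/37, y = -106/37, maximum z = -1990/37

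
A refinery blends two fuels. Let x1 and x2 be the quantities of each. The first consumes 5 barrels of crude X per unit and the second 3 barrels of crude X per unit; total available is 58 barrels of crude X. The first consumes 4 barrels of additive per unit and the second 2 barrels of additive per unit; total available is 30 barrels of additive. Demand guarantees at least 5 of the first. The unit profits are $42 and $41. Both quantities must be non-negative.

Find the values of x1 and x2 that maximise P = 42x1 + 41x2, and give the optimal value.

Vertices and P = 42x1 + 41x2:
  (15/2, 0) → P = 315
  (5, 0) → P = 210
  (5, 5) → P = 415

The binding constraints are 4x1 + 2x2 = 30 and x1 = 5.
Solving simultaneously gives x1 = 5, x2 = 5.

x1 = 5, x2 = 5, maximum P = 415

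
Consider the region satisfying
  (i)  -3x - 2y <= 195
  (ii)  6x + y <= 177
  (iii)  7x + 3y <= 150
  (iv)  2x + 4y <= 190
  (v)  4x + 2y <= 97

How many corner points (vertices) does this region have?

5

Pairwise boundary intersections that survive every other constraint:
  (61, -189)
  (-145, 120)
  (381/11, -339/11)
  (9/2, 79/2)
  (2/3, 283/6)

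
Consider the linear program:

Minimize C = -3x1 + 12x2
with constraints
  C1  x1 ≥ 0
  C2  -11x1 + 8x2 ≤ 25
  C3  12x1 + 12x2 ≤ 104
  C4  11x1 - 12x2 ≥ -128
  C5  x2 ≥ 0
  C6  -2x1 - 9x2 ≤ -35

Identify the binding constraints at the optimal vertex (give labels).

Feasible corners and C = -3x1 + 12x2:
  (7/3, 19/3) → C = 69
  (11/23, 87/23) → C = 1011/23
  (43/7, 53/21) → C = 83/7

The minimum is at (43/7, 53/21). Substituting into each constraint, equality holds for C3 and C6; the remaining constraints have slack.

C3 and C6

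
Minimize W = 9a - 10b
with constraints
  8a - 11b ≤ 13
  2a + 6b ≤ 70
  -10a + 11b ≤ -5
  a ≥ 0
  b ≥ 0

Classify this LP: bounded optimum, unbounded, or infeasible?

bounded optimum

Corner points and W = 9a - 10b:
  (424/35, 267/35) → W = 1146/35
  (13/8, 0) → W = 117/8
  (400/41, 345/41) → W = 150/41
  (1/2, 0) → W = 9/2
The feasible region has finitely many vertices and no improving ray; the minimum is 150/41 at (400/41, 345/41).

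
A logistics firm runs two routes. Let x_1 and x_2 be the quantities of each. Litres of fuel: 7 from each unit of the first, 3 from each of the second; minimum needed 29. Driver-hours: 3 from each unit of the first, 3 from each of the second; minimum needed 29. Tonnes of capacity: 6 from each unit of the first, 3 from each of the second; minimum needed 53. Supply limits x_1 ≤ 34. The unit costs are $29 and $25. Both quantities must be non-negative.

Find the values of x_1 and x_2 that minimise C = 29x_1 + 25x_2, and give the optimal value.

x_1 = 8, x_2 = 5/3, minimum C = 821/3

Vertices and C = 29x_1 + 25x_2:
  (0, 53/3) → C = 1325/3
  (29/3, 0) → C = 841/3
  (34, 0) → C = 986
  (8, 5/3) → C = 821/3
The feasible region is unbounded (it extends along (0, 1)), but C strictly increases along every unbounded feasible direction, so there is no improving ray and the minimum is attained at a vertex.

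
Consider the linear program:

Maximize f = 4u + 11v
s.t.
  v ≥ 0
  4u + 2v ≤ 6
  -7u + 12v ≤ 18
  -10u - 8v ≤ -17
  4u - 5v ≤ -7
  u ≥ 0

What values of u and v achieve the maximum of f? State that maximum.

Corner points and f = 4u + 11v:
  (15/44, 299/176) → f = 3529/176
  (6/13, 23/13) → f = 277/13
  (29/82, 69/41) → f = 817/41

At the optimal vertex, -7u + 12v = 18 and 4u - 5v = -7.
Solving simultaneously gives u = 6/13, v = 23/13.

u = 6/13, v = 23/13, maximum f = 277/13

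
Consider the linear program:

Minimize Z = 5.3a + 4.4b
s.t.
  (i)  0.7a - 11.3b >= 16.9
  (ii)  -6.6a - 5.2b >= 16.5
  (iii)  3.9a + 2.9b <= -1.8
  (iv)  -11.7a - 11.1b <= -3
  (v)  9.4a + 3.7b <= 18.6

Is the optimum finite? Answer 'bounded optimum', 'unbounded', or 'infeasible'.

infeasible

The boundaries 0.7a - 11.3b = 16.9 and -6.6a - 5.2b = 16.5 meet at (-9857/7822, -12309/7822), but that point violates -11.7a - 11.1b ≤ -3. Every candidate vertex is excluded by some other constraint, so the feasible region is empty.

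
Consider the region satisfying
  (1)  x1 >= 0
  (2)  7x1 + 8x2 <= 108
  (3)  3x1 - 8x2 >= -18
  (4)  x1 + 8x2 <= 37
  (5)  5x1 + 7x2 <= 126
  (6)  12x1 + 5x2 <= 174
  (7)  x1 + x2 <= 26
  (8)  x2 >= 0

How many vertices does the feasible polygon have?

6

Pairwise boundary intersections that survive every other constraint:
  (0, 9/4)
  (0, 0)
  (71/6, 151/48)
  (852/61, 78/61)
  (19/4, 129/32)
  (29/2, 0)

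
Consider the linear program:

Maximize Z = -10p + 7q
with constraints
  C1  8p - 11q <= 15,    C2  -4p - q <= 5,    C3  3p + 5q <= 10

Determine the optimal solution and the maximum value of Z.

p = -35/17, q = 55/17, maximum Z = 735/17

Feasible corners and Z = -10p + 7q:
  (-10/13, -25/13) → Z = -75/13
  (185/73, 35/73) → Z = -1605/73
  (-35/17, 55/17) → Z = 735/17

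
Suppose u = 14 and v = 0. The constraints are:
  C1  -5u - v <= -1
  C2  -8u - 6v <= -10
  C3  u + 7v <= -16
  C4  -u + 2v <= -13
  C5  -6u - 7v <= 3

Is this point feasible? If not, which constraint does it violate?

Constraint C3: u + 7v = 14, which is not ≤ -16. All other constraints are satisfied.

not feasible — violates C3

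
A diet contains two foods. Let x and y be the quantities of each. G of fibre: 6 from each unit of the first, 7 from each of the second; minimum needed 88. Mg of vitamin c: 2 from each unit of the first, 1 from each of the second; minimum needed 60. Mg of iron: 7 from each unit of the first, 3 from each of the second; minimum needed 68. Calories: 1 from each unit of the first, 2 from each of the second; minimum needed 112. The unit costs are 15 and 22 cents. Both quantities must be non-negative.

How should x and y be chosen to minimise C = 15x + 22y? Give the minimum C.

Feasible corners and C = 15x + 22y:
  (0, 60) → C = 1320
  (112, 0) → C = 1680
  (8/3, 164/3) → C = 3728/3
The feasible region is unbounded (it extends along (0, 1), (1, 0)), but C strictly increases along every unbounded feasible direction, so there is no improving ray and the minimum is attained at a vertex.

The optimum lies where 2x + y = 60 and x + 2y = 112.
Solving simultaneously gives x = 8/3, y = 164/3.

x = 8/3, y = 164/3, minimum C = 3728/3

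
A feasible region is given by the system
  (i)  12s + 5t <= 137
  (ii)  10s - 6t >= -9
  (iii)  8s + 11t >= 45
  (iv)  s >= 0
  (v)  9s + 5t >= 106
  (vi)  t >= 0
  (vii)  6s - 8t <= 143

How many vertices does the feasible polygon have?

Pairwise boundary intersections that survive every other constraint:
  (777/122, 739/61)
  (31/3, 13/5)
  (591/104, 1141/104)

3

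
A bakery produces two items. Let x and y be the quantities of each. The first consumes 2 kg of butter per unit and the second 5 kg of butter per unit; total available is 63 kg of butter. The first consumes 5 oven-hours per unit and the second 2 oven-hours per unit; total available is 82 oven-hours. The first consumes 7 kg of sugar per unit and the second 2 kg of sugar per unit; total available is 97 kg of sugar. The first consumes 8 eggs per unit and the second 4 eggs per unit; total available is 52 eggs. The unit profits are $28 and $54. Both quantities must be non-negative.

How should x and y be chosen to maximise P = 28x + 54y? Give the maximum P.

Feasible corners and P = 28x + 54y:
  (0, 0) → P = 0
  (0, 63/5) → P = 3402/5
  (13/2, 0) → P = 182
  (1/4, 25/2) → P = 682

x = 1/4, y = 25/2, maximum P = 682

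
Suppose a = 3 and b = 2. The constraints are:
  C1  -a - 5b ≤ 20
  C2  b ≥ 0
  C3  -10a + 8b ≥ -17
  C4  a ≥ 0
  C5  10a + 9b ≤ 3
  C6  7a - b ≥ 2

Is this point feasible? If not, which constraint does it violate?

not feasible — violates C5

Constraint C5: 10a + 9b = 48, which is not ≤ 3. All other constraints are satisfied.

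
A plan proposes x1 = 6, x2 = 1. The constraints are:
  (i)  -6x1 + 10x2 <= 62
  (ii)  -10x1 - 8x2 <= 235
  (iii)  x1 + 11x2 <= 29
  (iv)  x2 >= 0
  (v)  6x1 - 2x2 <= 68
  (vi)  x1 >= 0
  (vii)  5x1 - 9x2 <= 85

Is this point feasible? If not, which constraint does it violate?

(i): -26 ≤ 62 ✓
(ii): -68 ≤ 235 ✓
(iii): 17 ≤ 29 ✓
(iv): 1 ≥ 0 ✓
(v): 34 ≤ 68 ✓
(vi): 6 ≥ 0 ✓
(vii): 21 ≤ 85 ✓

feasible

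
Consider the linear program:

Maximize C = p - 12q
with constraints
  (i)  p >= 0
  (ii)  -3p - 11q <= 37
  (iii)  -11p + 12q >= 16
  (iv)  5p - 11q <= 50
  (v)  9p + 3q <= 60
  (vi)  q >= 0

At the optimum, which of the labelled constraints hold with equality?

Extreme points and C = p - 12q:
  (0, 4/3) → C = -16
  (0, 20) → C = -240
  (224/47, 268/47) → C = -2992/47

The maximum is at (0, 4/3). Substituting into each constraint, equality holds for (i) and (iii); the remaining constraints have slack.

(i) and (iii)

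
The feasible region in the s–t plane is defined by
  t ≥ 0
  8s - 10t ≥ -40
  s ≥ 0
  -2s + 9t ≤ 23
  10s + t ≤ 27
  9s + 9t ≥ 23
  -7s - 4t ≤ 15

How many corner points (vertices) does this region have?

The feasible vertices (each the meet of two boundaries and inside every other half-plane) are:
  (27/10, 0)
  (23/9, 0)
  (0, 23/9)
  (55/23, 71/23)

4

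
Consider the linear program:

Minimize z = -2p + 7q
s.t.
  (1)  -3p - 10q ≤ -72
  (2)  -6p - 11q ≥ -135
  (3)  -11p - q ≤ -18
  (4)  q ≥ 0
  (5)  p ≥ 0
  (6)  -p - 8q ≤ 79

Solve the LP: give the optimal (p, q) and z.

Feasible corners and z = -2p + 7q:
  (62/3, 1) → z = -103/3
  (108/107, 738/107) → z = 4950/107
  (63/115, 1377/115) → z = 9513/115

At the optimal vertex, -3p - 10q = -72 and -6p - 11q = -135.
Solving simultaneously gives p = 62/3, q = 1.

p = 62/3, q = 1, minimum z = -103/3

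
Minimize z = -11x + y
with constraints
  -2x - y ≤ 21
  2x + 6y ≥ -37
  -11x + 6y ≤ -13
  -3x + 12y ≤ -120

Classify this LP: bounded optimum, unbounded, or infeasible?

From the feasible point (46/7, -117/14), moving in the direction (6, -2) keeps every constraint satisfied while z decreases without bound.

unbounded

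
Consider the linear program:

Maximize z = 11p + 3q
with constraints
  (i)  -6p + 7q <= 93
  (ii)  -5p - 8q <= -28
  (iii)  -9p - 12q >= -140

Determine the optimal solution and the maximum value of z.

p = 196/3, q = -112/3, maximum z = 1820/3

Vertices and z = 11p + 3q:
  (-548/83, 633/83) → z = -4129/83
  (-136/135, 559/45) → z = 707/27
  (196/3, -112/3) → z = 1820/3

The binding constraints are -5p - 8q = -28 and -9p - 12q = -140.
Solving simultaneously gives p = 196/3, q = -112/3.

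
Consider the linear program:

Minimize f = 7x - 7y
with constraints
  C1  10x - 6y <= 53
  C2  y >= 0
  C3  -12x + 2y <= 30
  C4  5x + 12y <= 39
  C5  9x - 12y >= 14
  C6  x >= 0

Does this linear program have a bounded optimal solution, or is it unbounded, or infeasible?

bounded optimum

Feasible corners and f = 7x - 7y:
  (53/10, 0) → f = 371/10
  (29/5, 5/6) → f = 1043/30
  (14/9, 0) → f = 98/9
  (53/14, 281/168) → f = 355/24
The feasible region has finitely many vertices and no improving ray; the minimum is 98/9 at (14/9, 0).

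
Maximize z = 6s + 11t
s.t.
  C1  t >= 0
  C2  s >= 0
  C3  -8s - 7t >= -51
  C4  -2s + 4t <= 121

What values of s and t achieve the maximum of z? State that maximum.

Feasible corners and z = 6s + 11t:
  (0, 0) → z = 0
  (51/8, 0) → z = 153/4
  (0, 51/7) → z = 561/7

At the optimal vertex, s = 0 and -8s - 7t = -51.
Solving simultaneously gives s = 0, t = 51/7.

s = 0, t = 51/7, maximum z = 561/7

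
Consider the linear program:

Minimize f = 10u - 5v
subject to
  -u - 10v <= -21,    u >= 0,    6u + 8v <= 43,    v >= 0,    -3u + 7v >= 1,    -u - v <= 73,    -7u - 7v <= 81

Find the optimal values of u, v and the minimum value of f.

Extreme points and f = 10u - 5v:
  (0, 21/10) → f = -21/2
  (137/37, 64/37) → f = 1050/37
  (0, 43/8) → f = -215/8
  (293/66, 45/22) → f = 205/6

At the optimal vertex, u = 0 and 6u + 8v = 43.
Solving simultaneously gives u = 0, v = 43/8.

u = 0, v = 43/8, minimum f = -215/8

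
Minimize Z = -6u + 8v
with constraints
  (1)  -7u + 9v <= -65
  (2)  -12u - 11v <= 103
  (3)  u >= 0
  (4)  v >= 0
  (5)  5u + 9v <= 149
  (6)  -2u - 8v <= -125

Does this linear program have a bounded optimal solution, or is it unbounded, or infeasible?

The boundaries -7u + 9v = -65 and v = 0 meet at (65/7, 0), but that point violates -2u - 8v ≤ -125. Every candidate vertex is excluded by some other constraint, so the feasible region is empty.

infeasible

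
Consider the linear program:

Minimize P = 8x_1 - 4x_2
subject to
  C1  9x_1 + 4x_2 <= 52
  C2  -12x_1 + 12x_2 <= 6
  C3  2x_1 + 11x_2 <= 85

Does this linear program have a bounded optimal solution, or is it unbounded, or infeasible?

From the feasible point (50/13, 113/26), moving in the direction (-12, -12) keeps every constraint satisfied while P decreases without bound.

unbounded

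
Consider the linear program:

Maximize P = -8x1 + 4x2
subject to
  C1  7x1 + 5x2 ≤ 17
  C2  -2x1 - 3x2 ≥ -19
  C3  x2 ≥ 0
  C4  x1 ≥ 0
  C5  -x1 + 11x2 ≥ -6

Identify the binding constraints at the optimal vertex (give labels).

C1 and C4

Extreme points and P = -8x1 + 4x2:
  (17/7, 0) → P = -136/7
  (0, 17/5) → P = 68/5
  (0, 0) → P = 0

The maximum is at (0, 17/5). Substituting into each constraint, equality holds for C1 and C4; the remaining constraints have slack.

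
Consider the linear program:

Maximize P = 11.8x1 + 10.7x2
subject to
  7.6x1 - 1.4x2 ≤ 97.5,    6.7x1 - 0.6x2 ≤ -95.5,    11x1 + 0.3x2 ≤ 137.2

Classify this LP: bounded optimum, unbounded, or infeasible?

unbounded

From the feasible point (-9610/241, -137905/482), moving in the direction (-0.3, 11) keeps every constraint satisfied while P increases without bound.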